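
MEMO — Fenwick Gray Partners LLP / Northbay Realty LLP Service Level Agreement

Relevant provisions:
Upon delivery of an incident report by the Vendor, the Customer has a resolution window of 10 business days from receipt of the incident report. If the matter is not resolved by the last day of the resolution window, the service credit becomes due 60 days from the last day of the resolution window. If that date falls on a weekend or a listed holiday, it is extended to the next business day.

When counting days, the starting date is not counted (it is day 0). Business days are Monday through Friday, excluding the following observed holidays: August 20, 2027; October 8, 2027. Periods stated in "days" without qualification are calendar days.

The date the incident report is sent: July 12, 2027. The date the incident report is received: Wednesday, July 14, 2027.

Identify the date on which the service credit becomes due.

From Wednesday, July 14, 2027, 10 business days (Jul 15, Jul 16, Jul 19, Jul 20, Jul 21, Jul 22, Jul 23, Jul 26, Jul 27, Jul 28, skipping weekends) brings us to Wednesday, July 28, 2027, which is the last day of the resolution window.
The date on which the service credit becomes due: July 28, 2027 + 60 days = September 26, 2027. That falls on a Sunday, so it rolls to the next business day, Monday, September 27, 2027.

September 27, 2027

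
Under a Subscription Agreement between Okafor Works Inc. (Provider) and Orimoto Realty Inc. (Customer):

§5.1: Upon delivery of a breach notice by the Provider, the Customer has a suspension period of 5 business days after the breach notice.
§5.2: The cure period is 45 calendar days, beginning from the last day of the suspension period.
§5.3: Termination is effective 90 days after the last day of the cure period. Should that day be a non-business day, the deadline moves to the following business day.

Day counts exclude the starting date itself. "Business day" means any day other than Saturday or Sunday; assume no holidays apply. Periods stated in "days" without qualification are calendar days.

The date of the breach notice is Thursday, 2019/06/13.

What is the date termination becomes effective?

The last day of the suspension period: 5 business days after Thursday, 2019/06/13, skipping weekends — Jun 14, Jun 17, Jun 18, Jun 19, Jun 20 — lands on Thursday, 2019/06/20.
Adding 45 calendar days to 2019/06/20 gives 2019/08/04, which is the last day of the cure period.
Adding 90 calendar days to 2019/08/04 gives 2019/11/02, which is the date termination becomes effective. That falls on a Saturday, so it rolls to the next business day, Monday, 2019/11/04.

2019/11/04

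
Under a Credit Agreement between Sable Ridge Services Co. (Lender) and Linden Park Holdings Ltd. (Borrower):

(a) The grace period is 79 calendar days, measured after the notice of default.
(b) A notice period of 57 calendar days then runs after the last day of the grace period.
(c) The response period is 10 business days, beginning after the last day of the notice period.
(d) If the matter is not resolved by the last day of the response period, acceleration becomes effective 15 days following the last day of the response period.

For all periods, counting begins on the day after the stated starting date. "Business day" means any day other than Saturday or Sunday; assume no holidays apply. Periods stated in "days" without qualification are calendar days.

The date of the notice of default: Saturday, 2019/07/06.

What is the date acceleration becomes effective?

2019/12/18

Adding 79 calendar days to 2019/07/06 gives 2019/09/23, which is the last day of the grace period.
Adding 57 calendar days to 2019/09/23 gives 2019/11/19, which is the last day of the notice period.
From Tuesday, 2019/11/19, 10 business days (Nov 20, Nov 21, Nov 22, Nov 25, Nov 26, Nov 27, Nov 28, Nov 29, Dec 2, Dec 3, skipping weekends) brings us to Tuesday, 2019/12/03, which is the last day of the response period.
The date acceleration becomes effective: 2019/12/03 + 15 days = 2019/12/18.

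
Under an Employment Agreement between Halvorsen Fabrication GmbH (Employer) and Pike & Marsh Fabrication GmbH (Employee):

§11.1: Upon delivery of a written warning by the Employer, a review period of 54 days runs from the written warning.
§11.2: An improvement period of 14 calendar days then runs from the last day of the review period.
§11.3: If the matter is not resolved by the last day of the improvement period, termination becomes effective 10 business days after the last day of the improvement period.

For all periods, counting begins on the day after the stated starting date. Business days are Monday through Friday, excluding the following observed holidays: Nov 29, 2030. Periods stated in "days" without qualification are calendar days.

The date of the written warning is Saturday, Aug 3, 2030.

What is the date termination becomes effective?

Oct 24, 2030

Adding 54 calendar days to Aug 3, 2030 gives Sep 26, 2030, which is the last day of the review period.
Adding 14 calendar days to Sep 26, 2030 gives Oct 10, 2030, which is the last day of the improvement period.
The date termination becomes effective: 10 business days after Thursday, Oct 10, 2030, skipping weekends — Oct 11, Oct 14, Oct 15, Oct 16, Oct 17, Oct 18, Oct 21, Oct 22, Oct 23, Oct 24 — lands on Thursday, Oct 24, 2030.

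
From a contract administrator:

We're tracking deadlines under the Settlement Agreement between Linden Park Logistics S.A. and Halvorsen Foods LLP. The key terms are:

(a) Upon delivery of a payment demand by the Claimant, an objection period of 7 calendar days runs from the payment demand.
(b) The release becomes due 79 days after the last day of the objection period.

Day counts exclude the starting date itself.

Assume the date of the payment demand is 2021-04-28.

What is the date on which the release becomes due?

Adding 7 calendar days to 2021-04-28 gives 2021-05-05, which is the last day of the objection period.
Adding 79 calendar days to 2021-05-05 gives 2021-07-23, which is the date on which the release becomes due.

2021-07-23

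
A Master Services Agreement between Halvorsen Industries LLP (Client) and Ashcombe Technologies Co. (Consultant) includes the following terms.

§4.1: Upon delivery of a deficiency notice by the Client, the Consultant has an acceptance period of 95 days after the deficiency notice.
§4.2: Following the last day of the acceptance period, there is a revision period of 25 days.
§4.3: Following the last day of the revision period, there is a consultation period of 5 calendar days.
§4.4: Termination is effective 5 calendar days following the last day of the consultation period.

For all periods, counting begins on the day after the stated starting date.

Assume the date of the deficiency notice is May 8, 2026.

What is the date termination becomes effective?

The last day of the acceptance period: May 8, 2026 + 95 days = August 11, 2026.
The last day of the revision period: 25 calendar days after August 11, 2026 is September 5, 2026.
The last day of the consultation period: 5 calendar days after September 5, 2026 is September 10, 2026.
The date termination becomes effective: 5 calendar days after September 10, 2026 is September 15, 2026.

September 15, 2026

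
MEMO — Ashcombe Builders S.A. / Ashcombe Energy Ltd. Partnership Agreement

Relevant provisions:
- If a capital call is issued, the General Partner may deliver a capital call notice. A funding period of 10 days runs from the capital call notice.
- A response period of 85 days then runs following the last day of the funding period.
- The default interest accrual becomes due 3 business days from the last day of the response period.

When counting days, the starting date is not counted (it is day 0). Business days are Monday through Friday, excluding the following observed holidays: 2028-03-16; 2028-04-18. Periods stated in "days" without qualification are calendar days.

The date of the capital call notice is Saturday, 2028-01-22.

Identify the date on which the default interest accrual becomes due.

2028-05-01

Adding 10 calendar days to 2028-01-22 gives 2028-02-01, which is the last day of the funding period.
Adding 85 calendar days to 2028-02-01 gives 2028-04-26, which is the last day of the response period.
From Wednesday, 2028-04-26, 3 business days (Apr 27, Apr 28, May 1, skipping weekends) brings us to Monday, 2028-05-01, which is the date on which the default interest accrual becomes due.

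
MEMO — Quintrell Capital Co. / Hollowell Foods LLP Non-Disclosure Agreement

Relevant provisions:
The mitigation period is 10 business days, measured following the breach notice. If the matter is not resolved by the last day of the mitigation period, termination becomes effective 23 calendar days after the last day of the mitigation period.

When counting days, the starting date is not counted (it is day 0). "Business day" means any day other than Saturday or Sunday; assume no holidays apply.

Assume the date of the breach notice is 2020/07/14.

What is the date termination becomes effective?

2020/08/20

From Tuesday, 2020/07/14, 10 business days (Jul 15, Jul 16, Jul 17, Jul 20, Jul 21, Jul 22, Jul 23, Jul 24, Jul 27, Jul 28, skipping weekends) brings us to Tuesday, 2020/07/28, which is the last day of the mitigation period.
The date termination becomes effective: 2020/07/28 + 23 days = 2020/08/20.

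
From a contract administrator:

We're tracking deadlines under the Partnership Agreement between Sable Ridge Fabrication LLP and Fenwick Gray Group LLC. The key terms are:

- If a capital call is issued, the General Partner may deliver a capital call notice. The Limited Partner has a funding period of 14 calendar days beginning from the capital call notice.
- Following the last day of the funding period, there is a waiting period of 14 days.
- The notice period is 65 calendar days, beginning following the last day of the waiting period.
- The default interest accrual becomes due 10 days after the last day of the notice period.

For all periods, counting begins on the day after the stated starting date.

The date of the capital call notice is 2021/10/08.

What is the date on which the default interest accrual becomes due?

Adding 14 calendar days to 2021/10/08 gives 2021/10/22, which is the last day of the funding period.
The last day of the waiting period: 2021/10/22 + 14 days = 2021/11/05.
The last day of the notice period: 2021/11/05 + 65 days = 2022/01/09.
Adding 10 calendar days to 2022/01/09 gives 2022/01/19, which is the date on which the default interest accrual becomes due.

2022/01/19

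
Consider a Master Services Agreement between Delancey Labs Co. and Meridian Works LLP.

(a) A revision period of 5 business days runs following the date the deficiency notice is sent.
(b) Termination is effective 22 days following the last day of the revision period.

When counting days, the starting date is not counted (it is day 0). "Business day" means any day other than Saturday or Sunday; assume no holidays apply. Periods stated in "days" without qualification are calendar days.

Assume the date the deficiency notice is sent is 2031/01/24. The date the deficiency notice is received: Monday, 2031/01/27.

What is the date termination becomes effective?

2031/02/22

From Friday, 2031/01/24, 5 business days (Jan 27, Jan 28, Jan 29, Jan 30, Jan 31, skipping weekends) brings us to Friday, 2031/01/31, which is the last day of the revision period.
The date termination becomes effective: 2031/01/31 + 22 days = 2031/02/22.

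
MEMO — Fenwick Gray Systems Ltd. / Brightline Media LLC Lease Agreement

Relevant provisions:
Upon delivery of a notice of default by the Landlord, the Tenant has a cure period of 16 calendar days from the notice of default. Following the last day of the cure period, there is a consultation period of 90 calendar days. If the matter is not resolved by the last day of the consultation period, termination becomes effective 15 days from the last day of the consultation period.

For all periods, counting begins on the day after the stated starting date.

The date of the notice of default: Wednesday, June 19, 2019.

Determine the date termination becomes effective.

October 18, 2019

The last day of the cure period: June 19, 2019 + 16 days = July 5, 2019.
Adding 90 calendar days to July 5, 2019 gives October 3, 2019, which is the last day of the consultation period.
Adding 15 calendar days to October 3, 2019 gives October 18, 2019, which is the date termination becomes effective.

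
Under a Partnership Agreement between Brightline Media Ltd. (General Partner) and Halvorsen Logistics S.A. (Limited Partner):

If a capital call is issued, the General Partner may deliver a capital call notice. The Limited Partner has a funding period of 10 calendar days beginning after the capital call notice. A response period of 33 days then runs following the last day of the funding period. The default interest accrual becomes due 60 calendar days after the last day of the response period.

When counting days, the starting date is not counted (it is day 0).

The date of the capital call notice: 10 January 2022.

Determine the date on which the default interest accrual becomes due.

23 April 2022

The last day of the funding period: 10 calendar days after 10 January 2022 is 20 January 2022.
Adding 33 calendar days to 20 January 2022 gives 22 February 2022, which is the last day of the response period.
The date on which the default interest accrual becomes due: 60 calendar days after 22 February 2022 is 23 April 2022.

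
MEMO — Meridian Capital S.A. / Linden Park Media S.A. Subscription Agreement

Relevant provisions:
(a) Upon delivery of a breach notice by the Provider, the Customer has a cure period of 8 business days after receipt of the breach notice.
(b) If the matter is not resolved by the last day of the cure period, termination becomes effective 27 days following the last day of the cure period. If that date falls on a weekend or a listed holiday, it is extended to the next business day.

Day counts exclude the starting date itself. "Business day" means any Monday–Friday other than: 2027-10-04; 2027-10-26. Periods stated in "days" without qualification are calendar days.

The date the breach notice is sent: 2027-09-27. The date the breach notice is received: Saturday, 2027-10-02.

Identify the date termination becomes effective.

From Saturday, 2027-10-02, 8 business days (Oct 5, Oct 6, Oct 7, Oct 8, Oct 11, Oct 12, Oct 13, Oct 14, skipping weekends and the listed holiday on Oct 4) brings us to Thursday, 2027-10-14, which is the last day of the cure period.
The date termination becomes effective: 2027-10-14 + 27 days = 2027-11-10. 2027-11-10 is a Wednesday and is not a listed holiday, so no roll-forward applies.

2027-11-10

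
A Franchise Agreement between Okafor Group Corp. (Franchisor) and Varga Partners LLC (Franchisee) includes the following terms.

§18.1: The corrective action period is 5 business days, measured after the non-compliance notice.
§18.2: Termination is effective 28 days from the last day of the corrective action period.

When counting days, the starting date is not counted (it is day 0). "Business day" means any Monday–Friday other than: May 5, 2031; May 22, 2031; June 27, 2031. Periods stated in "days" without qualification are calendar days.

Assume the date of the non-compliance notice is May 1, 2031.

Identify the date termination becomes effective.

From Thursday, May 1, 2031, 5 business days (May 2, May 6, May 7, May 8, May 9, skipping weekends and the listed holiday on May 5) brings us to Friday, May 9, 2031, which is the last day of the corrective action period.
The date termination becomes effective: 28 calendar days after May 9, 2031 is June 6, 2031.

June 6, 2031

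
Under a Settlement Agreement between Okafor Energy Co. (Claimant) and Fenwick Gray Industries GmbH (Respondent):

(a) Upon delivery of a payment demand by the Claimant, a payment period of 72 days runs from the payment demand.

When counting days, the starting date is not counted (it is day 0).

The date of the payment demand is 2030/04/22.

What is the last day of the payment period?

2030/07/03

Adding 72 calendar days to 2030/04/22 gives 2030/07/03, which is the last day of the payment period.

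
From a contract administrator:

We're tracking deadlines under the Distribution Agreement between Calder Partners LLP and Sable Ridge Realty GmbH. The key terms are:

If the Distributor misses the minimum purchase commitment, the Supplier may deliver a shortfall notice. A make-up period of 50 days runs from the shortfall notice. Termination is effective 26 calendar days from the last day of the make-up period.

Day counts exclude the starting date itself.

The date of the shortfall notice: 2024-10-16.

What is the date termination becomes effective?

The last day of the make-up period: 2024-10-16 + 50 days = 2024-12-05.
Adding 26 calendar days to 2024-12-05 gives 2024-12-31, which is the date termination becomes effective.

2024-12-31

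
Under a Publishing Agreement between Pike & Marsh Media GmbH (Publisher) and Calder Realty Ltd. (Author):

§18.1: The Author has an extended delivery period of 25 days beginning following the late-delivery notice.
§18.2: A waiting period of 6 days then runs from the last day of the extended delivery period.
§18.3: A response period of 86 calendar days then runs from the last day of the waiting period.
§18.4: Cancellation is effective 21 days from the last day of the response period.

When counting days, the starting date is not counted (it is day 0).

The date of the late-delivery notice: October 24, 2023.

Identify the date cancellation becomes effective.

March 10, 2024

The last day of the extended delivery period: October 24, 2023 + 25 days = November 18, 2023.
Adding 6 calendar days to November 18, 2023 gives November 24, 2023, which is the last day of the waiting period.
Adding 86 calendar days to November 24, 2023 gives February 18, 2024, which is the last day of the response period.
The date cancellation becomes effective: February 18, 2024 + 21 days = March 10, 2024.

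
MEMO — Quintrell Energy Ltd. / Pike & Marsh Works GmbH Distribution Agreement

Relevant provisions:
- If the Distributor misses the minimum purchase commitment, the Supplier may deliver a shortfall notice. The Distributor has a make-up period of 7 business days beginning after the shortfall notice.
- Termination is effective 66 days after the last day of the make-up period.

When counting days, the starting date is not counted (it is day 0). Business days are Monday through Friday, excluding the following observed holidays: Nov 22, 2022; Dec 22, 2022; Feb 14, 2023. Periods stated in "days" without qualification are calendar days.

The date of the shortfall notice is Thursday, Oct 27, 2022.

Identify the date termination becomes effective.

The last day of the make-up period: counting 7 business days from Thursday, Oct 27, 2022 (Oct 28, Oct 31, Nov 1, Nov 2, Nov 3, Nov 4, Nov 7, skipping weekends) reaches Monday, Nov 7, 2022.
The date termination becomes effective: 66 calendar days after Nov 7, 2022 is Jan 12, 2023.

Jan 12, 2023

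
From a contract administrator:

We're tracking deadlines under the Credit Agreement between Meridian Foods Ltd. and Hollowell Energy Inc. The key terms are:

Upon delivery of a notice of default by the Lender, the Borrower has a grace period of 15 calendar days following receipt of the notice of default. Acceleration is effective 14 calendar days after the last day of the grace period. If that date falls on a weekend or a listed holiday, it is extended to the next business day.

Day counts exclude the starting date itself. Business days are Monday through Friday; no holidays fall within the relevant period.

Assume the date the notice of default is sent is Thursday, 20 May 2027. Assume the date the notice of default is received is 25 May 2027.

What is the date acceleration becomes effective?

23 June 2027

The last day of the grace period: 25 May 2027 + 15 days = 9 June 2027.
The date acceleration becomes effective: 9 June 2027 + 14 days = 23 June 2027. 23 June 2027 is a Wednesday, so no roll-forward applies.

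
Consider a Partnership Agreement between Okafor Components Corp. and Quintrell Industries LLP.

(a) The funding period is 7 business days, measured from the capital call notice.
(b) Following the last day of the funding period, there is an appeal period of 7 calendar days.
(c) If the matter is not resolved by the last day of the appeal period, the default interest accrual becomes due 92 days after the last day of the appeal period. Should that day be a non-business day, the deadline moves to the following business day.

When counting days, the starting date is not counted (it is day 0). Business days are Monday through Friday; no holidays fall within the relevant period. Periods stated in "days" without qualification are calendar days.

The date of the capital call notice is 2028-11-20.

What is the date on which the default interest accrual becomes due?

2029-03-08

The last day of the funding period: 7 business days after Monday, 2028-11-20, skipping weekends — Nov 21, Nov 22, Nov 23, Nov 24, Nov 27, Nov 28, Nov 29 — lands on Wednesday, 2028-11-29.
The last day of the appeal period: 7 calendar days after 2028-11-29 is 2028-12-06.
The date on which the default interest accrual becomes due: 92 calendar days after 2028-12-06 is 2029-03-08. 2029-03-08 is a Thursday, so no roll-forward applies.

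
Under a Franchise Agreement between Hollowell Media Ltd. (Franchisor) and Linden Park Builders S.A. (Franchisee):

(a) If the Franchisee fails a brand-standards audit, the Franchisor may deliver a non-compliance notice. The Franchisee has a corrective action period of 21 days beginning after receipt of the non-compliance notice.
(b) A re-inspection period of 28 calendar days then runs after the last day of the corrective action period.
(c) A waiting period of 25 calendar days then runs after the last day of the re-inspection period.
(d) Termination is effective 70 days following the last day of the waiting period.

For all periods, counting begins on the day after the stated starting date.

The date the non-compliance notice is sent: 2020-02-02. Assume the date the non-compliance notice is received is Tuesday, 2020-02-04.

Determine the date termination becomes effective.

2020-06-27

Adding 21 calendar days to 2020-02-04 gives 2020-02-25, which is the last day of the corrective action period.
The last day of the re-inspection period: 28 calendar days after 2020-02-25 is 2020-03-24.
Adding 25 calendar days to 2020-03-24 gives 2020-04-18, which is the last day of the waiting period.
Adding 70 calendar days to 2020-04-18 gives 2020-06-27, which is the date termination becomes effective.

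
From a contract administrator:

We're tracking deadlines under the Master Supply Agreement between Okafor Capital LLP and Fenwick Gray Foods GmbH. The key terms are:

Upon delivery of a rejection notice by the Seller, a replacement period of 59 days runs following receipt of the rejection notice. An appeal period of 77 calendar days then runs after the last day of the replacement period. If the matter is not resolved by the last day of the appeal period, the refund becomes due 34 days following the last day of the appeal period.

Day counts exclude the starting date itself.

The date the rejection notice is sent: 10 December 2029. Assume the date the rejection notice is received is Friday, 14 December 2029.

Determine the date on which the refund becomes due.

The last day of the replacement period: 59 calendar days after 14 December 2029 is 11 February 2030.
The last day of the appeal period: 77 calendar days after 11 February 2030 is 29 April 2030.
Adding 34 calendar days to 29 April 2030 gives 2 June 2030, which is the date on which the refund becomes due.

2 June 2030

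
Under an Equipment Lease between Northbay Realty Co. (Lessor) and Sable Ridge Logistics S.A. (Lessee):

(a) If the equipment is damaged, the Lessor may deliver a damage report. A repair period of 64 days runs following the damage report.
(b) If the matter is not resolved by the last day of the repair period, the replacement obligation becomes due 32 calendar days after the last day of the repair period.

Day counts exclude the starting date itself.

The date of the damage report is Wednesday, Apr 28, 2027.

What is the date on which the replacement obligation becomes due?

The last day of the repair period: Apr 28, 2027 + 64 days = Jul 1, 2027.
Adding 32 calendar days to Jul 1, 2027 gives Aug 2, 2027, which is the date on which the replacement obligation becomes due.

Aug 2, 2027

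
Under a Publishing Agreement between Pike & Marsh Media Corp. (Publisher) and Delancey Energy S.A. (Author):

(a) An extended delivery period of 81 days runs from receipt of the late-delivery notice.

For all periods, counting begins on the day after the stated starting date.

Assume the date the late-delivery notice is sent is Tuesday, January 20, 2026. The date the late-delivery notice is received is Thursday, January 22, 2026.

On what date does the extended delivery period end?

The last day of the extended delivery period: January 22, 2026 + 81 days = April 13, 2026.

April 13, 2026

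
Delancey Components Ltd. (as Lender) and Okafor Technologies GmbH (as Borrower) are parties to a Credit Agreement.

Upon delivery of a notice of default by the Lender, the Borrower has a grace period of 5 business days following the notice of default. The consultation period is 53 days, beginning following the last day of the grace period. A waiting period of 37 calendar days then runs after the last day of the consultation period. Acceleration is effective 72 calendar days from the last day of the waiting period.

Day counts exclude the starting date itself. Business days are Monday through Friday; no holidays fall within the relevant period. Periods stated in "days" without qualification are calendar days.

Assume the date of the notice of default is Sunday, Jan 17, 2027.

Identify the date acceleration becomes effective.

Jul 3, 2027

The last day of the grace period: counting 5 business days from Sunday, Jan 17, 2027 (Jan 18, Jan 19, Jan 20, Jan 21, Jan 22, skipping weekends) reaches Friday, Jan 22, 2027.
The last day of the consultation period: Jan 22, 2027 + 53 days = Mar 16, 2027.
The last day of the waiting period: 37 calendar days after Mar 16, 2027 is Apr 22, 2027.
Adding 72 calendar days to Apr 22, 2027 gives Jul 3, 2027, which is the date acceleration becomes effective.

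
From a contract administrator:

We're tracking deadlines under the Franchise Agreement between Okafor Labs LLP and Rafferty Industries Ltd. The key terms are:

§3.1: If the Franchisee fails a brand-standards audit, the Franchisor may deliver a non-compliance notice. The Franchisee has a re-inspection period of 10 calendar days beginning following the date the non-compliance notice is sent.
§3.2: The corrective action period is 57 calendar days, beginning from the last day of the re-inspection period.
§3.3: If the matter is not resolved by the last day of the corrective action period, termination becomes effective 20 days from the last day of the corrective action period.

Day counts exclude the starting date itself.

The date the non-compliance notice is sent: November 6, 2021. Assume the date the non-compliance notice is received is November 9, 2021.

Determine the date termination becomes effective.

The last day of the re-inspection period: 10 calendar days after November 6, 2021 is November 16, 2021.
Adding 57 calendar days to November 16, 2021 gives January 12, 2022, which is the last day of the corrective action period.
Adding 20 calendar days to January 12, 2022 gives February 1, 2022, which is the date termination becomes effective.

February 1, 2022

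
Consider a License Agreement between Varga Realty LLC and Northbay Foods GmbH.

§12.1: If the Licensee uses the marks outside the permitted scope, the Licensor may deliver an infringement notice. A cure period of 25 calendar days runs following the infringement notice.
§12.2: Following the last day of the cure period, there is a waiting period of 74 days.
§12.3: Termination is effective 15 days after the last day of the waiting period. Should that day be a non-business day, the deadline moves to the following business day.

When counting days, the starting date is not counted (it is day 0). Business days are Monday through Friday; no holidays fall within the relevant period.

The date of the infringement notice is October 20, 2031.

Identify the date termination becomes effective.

The last day of the cure period: October 20, 2031 + 25 days = November 14, 2031.
The last day of the waiting period: November 14, 2031 + 74 days = January 27, 2032.
The date termination becomes effective: January 27, 2032 + 15 days = February 11, 2032. February 11, 2032 is a Wednesday, so no roll-forward applies.

February 11, 2032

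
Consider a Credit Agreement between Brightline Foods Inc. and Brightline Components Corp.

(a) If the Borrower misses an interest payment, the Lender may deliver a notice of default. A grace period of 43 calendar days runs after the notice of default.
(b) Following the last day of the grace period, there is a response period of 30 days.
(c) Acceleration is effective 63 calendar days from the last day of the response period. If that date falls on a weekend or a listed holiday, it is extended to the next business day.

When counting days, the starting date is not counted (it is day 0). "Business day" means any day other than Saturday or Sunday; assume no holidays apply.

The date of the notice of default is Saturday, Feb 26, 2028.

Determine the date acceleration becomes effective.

The last day of the grace period: Feb 26, 2028 + 43 days = Apr 9, 2028.
Adding 30 calendar days to Apr 9, 2028 gives May 9, 2028, which is the last day of the response period.
The date acceleration becomes effective: May 9, 2028 + 63 days = Jul 11, 2028. Jul 11, 2028 is a Tuesday, so no roll-forward applies.

Jul 11, 2028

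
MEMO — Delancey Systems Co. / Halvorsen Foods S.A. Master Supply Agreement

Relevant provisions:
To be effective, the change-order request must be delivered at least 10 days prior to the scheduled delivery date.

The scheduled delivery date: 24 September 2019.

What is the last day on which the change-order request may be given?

Counting back 10 calendar days from 24 September 2019 gives 14 September 2019.

14 September 2019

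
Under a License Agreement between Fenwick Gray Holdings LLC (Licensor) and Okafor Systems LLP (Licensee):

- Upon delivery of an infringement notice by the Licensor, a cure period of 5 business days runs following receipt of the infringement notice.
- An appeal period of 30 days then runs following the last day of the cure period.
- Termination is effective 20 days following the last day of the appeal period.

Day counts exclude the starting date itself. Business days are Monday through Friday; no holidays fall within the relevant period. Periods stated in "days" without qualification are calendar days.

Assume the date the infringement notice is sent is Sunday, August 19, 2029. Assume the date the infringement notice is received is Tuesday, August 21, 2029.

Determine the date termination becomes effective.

From Tuesday, August 21, 2029, 5 business days (Aug 22, Aug 23, Aug 24, Aug 27, Aug 28, skipping weekends) brings us to Tuesday, August 28, 2029, which is the last day of the cure period.
The last day of the appeal period: August 28, 2029 + 30 days = September 27, 2029.
The date termination becomes effective: September 27, 2029 + 20 days = October 17, 2029.

October 17, 2029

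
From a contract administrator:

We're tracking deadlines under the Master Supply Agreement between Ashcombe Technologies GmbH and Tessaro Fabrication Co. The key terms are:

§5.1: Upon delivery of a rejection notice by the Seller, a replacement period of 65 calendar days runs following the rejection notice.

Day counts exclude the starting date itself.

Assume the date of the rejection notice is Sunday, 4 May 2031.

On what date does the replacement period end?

The last day of the replacement period: 65 calendar days after 4 May 2031 is 8 July 2031.

8 July 2031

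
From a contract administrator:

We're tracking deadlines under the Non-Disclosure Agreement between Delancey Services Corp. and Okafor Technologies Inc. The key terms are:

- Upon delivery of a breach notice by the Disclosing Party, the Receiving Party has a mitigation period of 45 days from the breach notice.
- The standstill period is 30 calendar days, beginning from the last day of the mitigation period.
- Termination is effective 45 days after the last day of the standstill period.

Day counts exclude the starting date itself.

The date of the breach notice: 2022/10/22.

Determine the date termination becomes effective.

Adding 45 calendar days to 2022/10/22 gives 2022/12/06, which is the last day of the mitigation period.
Adding 30 calendar days to 2022/12/06 gives 2023/01/05, which is the last day of the standstill period.
Adding 45 calendar days to 2023/01/05 gives 2023/02/19, which is the date termination becomes effective.

2023/02/19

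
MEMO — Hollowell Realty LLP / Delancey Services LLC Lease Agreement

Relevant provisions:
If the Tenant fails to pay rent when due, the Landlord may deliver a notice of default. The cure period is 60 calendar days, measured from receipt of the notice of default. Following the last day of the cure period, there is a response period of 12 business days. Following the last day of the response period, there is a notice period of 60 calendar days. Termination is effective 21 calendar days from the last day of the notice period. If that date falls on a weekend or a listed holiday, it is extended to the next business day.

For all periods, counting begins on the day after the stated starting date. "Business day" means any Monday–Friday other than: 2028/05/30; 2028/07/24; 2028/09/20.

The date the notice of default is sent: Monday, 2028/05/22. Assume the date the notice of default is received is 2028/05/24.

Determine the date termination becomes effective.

2028/10/30

The last day of the cure period: 2028/05/24 + 60 days = 2028/07/23.
From Sunday, 2028/07/23, 12 business days (Jul 25, Jul 26, Jul 27, Jul 28, …, Aug 7, Aug 8, Aug 9, skipping weekends and the listed holiday on Jul 24) brings us to Wednesday, 2028/08/09, which is the last day of the response period.
The last day of the notice period: 60 calendar days after 2028/08/09 is 2028/10/08.
Adding 21 calendar days to 2028/10/08 gives 2028/10/29, which is the date termination becomes effective. That falls on a Sunday, so it rolls to the next business day, Monday, 2028/10/30.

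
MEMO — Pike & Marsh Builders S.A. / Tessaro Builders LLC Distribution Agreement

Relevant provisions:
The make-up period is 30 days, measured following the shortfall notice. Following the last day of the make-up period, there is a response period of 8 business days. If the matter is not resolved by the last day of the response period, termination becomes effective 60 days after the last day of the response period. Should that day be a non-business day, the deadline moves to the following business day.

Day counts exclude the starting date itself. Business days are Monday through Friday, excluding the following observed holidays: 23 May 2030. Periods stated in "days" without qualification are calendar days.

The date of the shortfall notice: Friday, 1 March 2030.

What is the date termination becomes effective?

10 June 2030

The last day of the make-up period: 1 March 2030 + 30 days = 31 March 2030.
The last day of the response period: 8 business days after Sunday, 31 March 2030, skipping weekends — Apr 1, Apr 2, Apr 3, Apr 4, Apr 5, Apr 8, Apr 9, Apr 10 — lands on Wednesday, 10 April 2030.
The date termination becomes effective: 60 calendar days after 10 April 2030 is 9 June 2030. That falls on a Sunday, so it rolls to the next business day, Monday, 10 June 2030.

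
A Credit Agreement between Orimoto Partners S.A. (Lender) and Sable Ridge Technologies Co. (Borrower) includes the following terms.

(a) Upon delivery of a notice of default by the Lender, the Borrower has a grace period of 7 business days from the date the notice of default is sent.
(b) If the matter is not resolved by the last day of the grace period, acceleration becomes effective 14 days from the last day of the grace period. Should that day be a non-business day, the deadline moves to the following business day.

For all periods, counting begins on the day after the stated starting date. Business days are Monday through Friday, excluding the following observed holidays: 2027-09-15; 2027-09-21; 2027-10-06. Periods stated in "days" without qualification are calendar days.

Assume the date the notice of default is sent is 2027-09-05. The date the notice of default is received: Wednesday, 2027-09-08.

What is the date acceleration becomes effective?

2027-09-28

The last day of the grace period: counting 7 business days from Sunday, 2027-09-05 (Sep 6, Sep 7, Sep 8, Sep 9, Sep 10, Sep 13, Sep 14, skipping weekends) reaches Tuesday, 2027-09-14.
The date acceleration becomes effective: 14 calendar days after 2027-09-14 is 2027-09-28. 2027-09-28 is a Tuesday and is not a listed holiday, so no roll-forward applies.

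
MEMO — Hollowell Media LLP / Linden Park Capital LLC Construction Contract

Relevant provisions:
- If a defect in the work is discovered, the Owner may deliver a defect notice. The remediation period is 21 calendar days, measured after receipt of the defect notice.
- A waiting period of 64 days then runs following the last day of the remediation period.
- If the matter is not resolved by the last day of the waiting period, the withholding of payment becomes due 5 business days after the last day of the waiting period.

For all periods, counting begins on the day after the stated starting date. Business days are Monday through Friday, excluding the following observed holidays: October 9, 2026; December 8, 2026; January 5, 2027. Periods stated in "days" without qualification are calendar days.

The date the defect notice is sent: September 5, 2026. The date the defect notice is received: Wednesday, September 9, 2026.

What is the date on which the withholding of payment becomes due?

December 11, 2026

The last day of the remediation period: 21 calendar days after September 9, 2026 is September 30, 2026.
Adding 64 calendar days to September 30, 2026 gives December 3, 2026, which is the last day of the waiting period.
The date on which the withholding of payment becomes due: counting 5 business days from Thursday, December 3, 2026 (Dec 4, Dec 7, Dec 9, Dec 10, Dec 11, skipping weekends and the listed holiday on Dec 8) reaches Friday, December 11, 2026.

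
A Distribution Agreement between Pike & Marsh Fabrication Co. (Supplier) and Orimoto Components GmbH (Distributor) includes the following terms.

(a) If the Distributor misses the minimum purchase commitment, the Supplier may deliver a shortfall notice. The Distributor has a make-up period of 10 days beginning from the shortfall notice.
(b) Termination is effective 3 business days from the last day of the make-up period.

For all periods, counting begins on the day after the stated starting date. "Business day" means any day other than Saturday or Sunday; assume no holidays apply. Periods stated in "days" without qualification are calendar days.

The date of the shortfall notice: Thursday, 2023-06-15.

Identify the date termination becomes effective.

2023-06-28

The last day of the make-up period: 10 calendar days after 2023-06-15 is 2023-06-25.
The date termination becomes effective: 3 business days after Sunday, 2023-06-25, skipping weekends — Jun 26, Jun 27, Jun 28 — lands on Wednesday, 2023-06-28.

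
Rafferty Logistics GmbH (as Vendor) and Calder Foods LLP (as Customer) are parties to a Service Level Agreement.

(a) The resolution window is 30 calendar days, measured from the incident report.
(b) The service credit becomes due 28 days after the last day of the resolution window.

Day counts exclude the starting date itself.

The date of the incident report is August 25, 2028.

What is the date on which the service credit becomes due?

October 22, 2028

Adding 30 calendar days to August 25, 2028 gives September 24, 2028, which is the last day of the resolution window.
The date on which the service credit becomes due: September 24, 2028 + 28 days = October 22, 2028.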